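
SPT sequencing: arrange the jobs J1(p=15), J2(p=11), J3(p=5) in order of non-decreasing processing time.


SPT: sort by shortest processing time
  J3: p=5
  J2: p=11
  J1: p=15
Order: J3 → J2 → J1


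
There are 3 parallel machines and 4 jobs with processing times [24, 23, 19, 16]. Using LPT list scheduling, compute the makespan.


Jobs (LPT sorted): [24, 23, 19, 16]
Machines: 3
  J=24 → Machine 1 (load: 0+24=24)
  J=23 → Machine 2 (load: 0+23=23)
  J=19 → Machine 3 (load: 0+19=19)
  J=16 → Machine 3 (load: 19+16=35)
Machine loads: [24, 23, 35]
Makespan = max = 35 time units


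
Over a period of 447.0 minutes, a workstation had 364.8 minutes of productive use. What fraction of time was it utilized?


Utilization = busy / total × 100
= 364.8 / 447.0 × 100
= 81.6%


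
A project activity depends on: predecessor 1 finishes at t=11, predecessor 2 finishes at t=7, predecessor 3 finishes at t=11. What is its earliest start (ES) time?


ES = max of all predecessor completion times
Predecessors: [11, 7, 11]
ES = max(11, 7, 11)
= 11


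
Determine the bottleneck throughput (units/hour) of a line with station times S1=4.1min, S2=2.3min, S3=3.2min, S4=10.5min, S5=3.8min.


Bottleneck = longest station time
Station times: [4.1, 2.3, 3.2, 10.5, 3.8]
Max = 10.5 min
Rate = 60 / 10.5
= 5.71 units/hour (bottleneck: 10.5min)


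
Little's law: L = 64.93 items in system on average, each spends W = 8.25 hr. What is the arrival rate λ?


Little's law: L = λW → λ = L / W
= 64.93 / 8.25
= 7.87 per hour


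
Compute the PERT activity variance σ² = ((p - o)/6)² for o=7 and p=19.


σ² = ((p - o) / 6)² = (p - o)² / 36
= (19 - 7)² / 36
= 12² / 36
= 144 / 36
= 4.0000


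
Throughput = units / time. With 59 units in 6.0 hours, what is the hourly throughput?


Throughput = units / time
= 59 / 6.0
= 9.8 units/hour


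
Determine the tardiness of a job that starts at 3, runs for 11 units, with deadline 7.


Completion = start + processing = 3 + 11 = 14
Tardiness = max(0, C - d) = max(0, 14 - 7)
= max(0, 7)
= 7


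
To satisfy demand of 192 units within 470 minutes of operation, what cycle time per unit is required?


Cycle time = available time / demand
= 470 / 192
= 2.45 min/unit


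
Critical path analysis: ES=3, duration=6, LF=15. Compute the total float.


EF = ES + duration = 3 + 6 = 9
LS = LF - duration = 15 - 6 = 9
Total Float = LF - EF = 15 - 9
(or LS - ES = 9 - 3)
= 6


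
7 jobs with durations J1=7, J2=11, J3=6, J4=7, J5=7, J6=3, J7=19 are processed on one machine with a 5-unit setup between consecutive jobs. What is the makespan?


Makespan = Σ processing + (n-1) × setup
= (7 + 11 + 6 + 7 + 7 + 3 + 19) + (7-1)×5
= 60 + 30
= 90 time units


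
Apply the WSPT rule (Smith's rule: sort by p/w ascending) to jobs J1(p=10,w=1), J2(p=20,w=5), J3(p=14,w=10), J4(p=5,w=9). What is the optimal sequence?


WSPT (Smith's rule): sort by p/w ascending
  J4: p/w = 5/9 = 0.556
  J3: p/w = 14/10 = 1.400
  J2: p/w = 20/5 = 4.000
  J1: p/w = 10/1 = 10.000
Order: J4 → J3 → J2 → J1


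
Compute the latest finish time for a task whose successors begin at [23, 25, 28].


LF = min of all successor start times
Successors start at: [23, 25, 28]
LF = min(23, 25, 28)
= 23


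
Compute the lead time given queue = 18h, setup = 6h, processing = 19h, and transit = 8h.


Lead time = queue + setup + processing + transit
= 18 + 6 + 19 + 8
= 51 hours


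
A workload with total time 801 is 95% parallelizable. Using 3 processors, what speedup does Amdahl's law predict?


Amdahl's law: T_p = T × ((1-p) + p/N)
= 801 × ((1-0.95) + 0.95/3)
= 801 × (0.05 + 0.3167)
= 801 × 0.3667
= 293.70
Speedup = 801/293.70
= 2.73×


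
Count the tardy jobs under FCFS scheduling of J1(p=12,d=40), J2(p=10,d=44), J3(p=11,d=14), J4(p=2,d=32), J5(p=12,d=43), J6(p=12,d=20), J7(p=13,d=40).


Completion vs due date:
  J1: C=12, d=40 → on time
  J2: C=22, d=44 → on time
  J3: C=33, d=14 → TARDY
  J4: C=35, d=32 → TARDY
  J5: C=47, d=43 → TARDY
  J6: C=59, d=20 → TARDY
  J7: C=72, d=40 → TARDY
Tardy jobs: J3, J4, J5, J6, J7
Count = 5


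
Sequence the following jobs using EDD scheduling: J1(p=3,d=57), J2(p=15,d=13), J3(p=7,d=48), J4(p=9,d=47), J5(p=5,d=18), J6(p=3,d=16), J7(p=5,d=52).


EDD: sort by earliest due date
  J2: d=13, p=15
  J6: d=16, p=3
  J5: d=18, p=5
  J4: d=47, p=9
  J3: d=48, p=7
  J7: d=52, p=5
  J1: d=57, p=3
Order: J2 → J6 → J5 → J4 → J3 → J7 → J1


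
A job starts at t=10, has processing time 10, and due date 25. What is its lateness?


Completion = 10 + 10 = 20
Lateness = C - d = 20 - 25
= -5


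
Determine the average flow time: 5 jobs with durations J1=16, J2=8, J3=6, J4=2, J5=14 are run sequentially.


Completion times:
  J1: completes at 16
  J2: completes at 24
  J3: completes at 30
  J4: completes at 32
  J5: completes at 46
Sum = 148
Average = 148/5
= 29.60


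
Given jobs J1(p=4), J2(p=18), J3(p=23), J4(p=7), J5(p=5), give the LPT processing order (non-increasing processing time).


LPT: sort by longest processing time first
  J3: p=23
  J2: p=18
  J4: p=7
  J5: p=5
  J1: p=4
Order: J3 → J2 → J4 → J5 → J1


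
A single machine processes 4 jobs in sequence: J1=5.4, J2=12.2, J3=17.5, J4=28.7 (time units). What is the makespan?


Sequential makespan: sum all processing times
= 5.4 + 12.2 + 17.5 + 28.7
= 63.8 time units


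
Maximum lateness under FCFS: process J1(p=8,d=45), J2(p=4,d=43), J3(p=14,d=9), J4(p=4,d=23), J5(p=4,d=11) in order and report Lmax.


Lateness per job (L = C - d):
  J1: C=8, d=45, L=-37
  J2: C=12, d=43, L=-31
  J3: C=26, d=9, L=17
  J4: C=30, d=23, L=7
  J5: C=34, d=11, L=23
Lmax = max(-37, -31, 17, 7, 23)
= 23


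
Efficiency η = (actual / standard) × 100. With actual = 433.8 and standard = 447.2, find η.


Efficiency = (actual / standard) × 100
= (433.8 / 447.2) × 100
= 97.0%


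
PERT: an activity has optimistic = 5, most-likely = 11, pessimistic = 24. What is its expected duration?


te = (o + 4m + p) / 6
= (5 + 4×11 + 24) / 6
= (5 + 44 + 24) / 6
= 73 / 6
= 12.17


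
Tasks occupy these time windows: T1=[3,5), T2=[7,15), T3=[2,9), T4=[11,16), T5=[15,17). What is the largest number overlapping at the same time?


Check each time point for overlaps:
  t=3: 2 tasks active (T1, T3)
Max concurrent = 2


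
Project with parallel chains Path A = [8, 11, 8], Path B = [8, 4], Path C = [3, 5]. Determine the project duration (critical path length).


Path A: 8 + 11 + 8 = 27
Path B: 8 + 4 = 12
Path C: 3 + 5 = 8
Critical path = longest = max(27, 12, 8)
= 27 (Path A)


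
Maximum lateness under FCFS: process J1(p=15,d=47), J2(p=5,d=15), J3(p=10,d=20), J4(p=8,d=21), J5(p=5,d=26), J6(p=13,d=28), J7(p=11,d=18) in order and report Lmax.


Lateness per job (L = C - d):
  J1: C=15, d=47, L=-32
  J2: C=20, d=15, L=5
  J3: C=30, d=20, L=10
  J4: C=38, d=21, L=17
  J5: C=43, d=26, L=17
  J6: C=56, d=28, L=28
  J7: C=67, d=18, L=49
Lmax = max(-32, 5, 10, 17, 17, 28, 49)
= 49


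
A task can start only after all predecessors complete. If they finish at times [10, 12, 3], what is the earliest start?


ES = max of all predecessor completion times
Predecessors: [10, 12, 3]
ES = max(10, 12, 3)
= 12


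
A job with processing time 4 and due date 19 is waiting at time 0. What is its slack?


Slack = due - current_time - processing
= 19 - 0 - 4
= 15


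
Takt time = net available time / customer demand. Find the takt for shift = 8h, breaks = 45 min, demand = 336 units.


Available = 8×60 - 45 = 435 min
Takt time = 435 / 336
= 1.29 min/unit


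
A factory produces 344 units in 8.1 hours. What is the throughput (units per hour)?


Throughput = units / time
= 344 / 8.1
= 42.5 units/hour


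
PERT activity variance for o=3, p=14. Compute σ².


σ² = ((p - o) / 6)² = (p - o)² / 36
= (14 - 3)² / 36
= 11² / 36
= 121 / 36
= 3.3611


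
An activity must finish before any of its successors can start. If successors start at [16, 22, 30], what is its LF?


LF = min of all successor start times
Successors start at: [16, 22, 30]
LF = min(16, 22, 30)
= 16


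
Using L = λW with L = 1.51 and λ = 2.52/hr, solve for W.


Little's law: L = λW → W = L / λ
= 1.51 / 2.52
= 0.60 hours


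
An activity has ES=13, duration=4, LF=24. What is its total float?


EF = ES + duration = 13 + 4 = 17
LS = LF - duration = 24 - 4 = 20
Total Float = LF - EF = 24 - 17
(or LS - ES = 20 - 13)
= 7


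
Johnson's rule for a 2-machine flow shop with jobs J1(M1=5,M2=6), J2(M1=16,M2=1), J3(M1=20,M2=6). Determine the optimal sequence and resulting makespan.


Johnson's rule:
Group 1 (M1≤M2, sort by M1): ['J1']
Group 2 (M1>M2, sort desc M2): ['J3', 'J2']
Sequence: J1 → J3 → J2
Makespan calculation:
  J1: M1 done=5, M2 done=11
  J3: M1 done=25, M2 done=31
  J2: M1 done=41, M2 done=42
= Sequence: J1 → J3 → J2, Makespan: 42


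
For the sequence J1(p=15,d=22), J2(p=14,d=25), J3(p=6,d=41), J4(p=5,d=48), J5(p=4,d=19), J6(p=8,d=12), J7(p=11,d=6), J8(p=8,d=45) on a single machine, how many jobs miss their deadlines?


Completion vs due date:
  J1: C=15, d=22 → on time
  J2: C=29, d=25 → TARDY
  J3: C=35, d=41 → on time
  J4: C=40, d=48 → on time
  J5: C=44, d=19 → TARDY
  J6: C=52, d=12 → TARDY
  J7: C=63, d=6 → TARDY
  J8: C=71, d=45 → TARDY
Tardy jobs: J2, J5, J6, J7, J8
Count = 5


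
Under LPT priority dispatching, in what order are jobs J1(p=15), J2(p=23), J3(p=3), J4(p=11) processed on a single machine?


LPT: sort by longest processing time first
  J2: p=23
  J1: p=15
  J4: p=11
  J3: p=3
Order: J2 → J1 → J4 → J3


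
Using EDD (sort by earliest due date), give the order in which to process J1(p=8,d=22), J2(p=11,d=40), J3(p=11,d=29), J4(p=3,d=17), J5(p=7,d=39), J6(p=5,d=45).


EDD: sort by earliest due date
  J4: d=17, p=3
  J1: d=22, p=8
  J3: d=29, p=11
  J5: d=39, p=7
  J2: d=40, p=11
  J6: d=45, p=5
Order: J4 → J1 → J3 → J5 → J2 → J6


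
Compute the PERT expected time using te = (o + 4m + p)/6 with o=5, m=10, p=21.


te = (o + 4m + p) / 6
= (5 + 4×10 + 21) / 6
= (5 + 40 + 21) / 6
= 66 / 6
= 11.00


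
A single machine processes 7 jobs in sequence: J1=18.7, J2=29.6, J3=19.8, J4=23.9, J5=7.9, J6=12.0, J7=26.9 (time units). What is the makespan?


Sequential makespan: sum all processing times
= 18.7 + 29.6 + 19.8 + 23.9 + 7.9 + 12.0 + 26.9
= 138.8 time units


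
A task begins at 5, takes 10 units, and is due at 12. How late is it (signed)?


Completion = 5 + 10 = 15
Lateness = C - d = 15 - 12
= 3


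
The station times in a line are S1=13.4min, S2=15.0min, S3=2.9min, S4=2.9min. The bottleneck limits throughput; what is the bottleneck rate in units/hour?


Bottleneck = longest station time
Station times: [13.4, 15.0, 2.9, 2.9]
Max = 15.0 min
Rate = 60 / 15.0
= 4.00 units/hour (bottleneck: 15.0min)


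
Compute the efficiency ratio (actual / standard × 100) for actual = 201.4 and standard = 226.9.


Efficiency = (actual / standard) × 100
= (201.4 / 226.9) × 100
= 88.8%


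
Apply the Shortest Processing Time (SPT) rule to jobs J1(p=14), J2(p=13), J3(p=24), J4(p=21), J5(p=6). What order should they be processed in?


SPT: sort by shortest processing time
  J5: p=6
  J2: p=13
  J1: p=14
  J4: p=21
  J3: p=24
Order: J5 → J2 → J1 → J4 → J3


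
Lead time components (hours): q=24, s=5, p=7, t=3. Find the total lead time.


Lead time = queue + setup + processing + transit
= 24 + 5 + 7 + 3
= 39 hours


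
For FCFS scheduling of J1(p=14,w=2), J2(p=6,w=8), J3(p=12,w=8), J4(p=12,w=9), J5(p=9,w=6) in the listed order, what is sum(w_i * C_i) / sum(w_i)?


Completion times:
  J1: C=14, w×C=2×14=28
  J2: C=20, w×C=8×20=160
  J3: C=32, w×C=8×32=256
  J4: C=44, w×C=9×44=396
  J5: C=53, w×C=6×53=318
Sum w×C = 1158
Sum w = 33
Weighted avg = 1158/33
= 35.09


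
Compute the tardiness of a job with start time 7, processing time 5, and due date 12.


Completion = start + processing = 7 + 5 = 12
Tardiness = max(0, C - d) = max(0, 12 - 12)
= max(0, 0)
= 0


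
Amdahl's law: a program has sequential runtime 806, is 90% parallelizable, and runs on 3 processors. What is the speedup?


Amdahl's law: T_p = T × ((1-p) + p/N)
= 806 × ((1-0.9) + 0.9/3)
= 806 × (0.10 + 0.3000)
= 806 × 0.4000
= 322.40
Speedup = 806/322.40
= 2.50×


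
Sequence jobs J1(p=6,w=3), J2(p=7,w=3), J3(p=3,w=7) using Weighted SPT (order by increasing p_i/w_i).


WSPT (Smith's rule): sort by p/w ascending
  J3: p/w = 3/7 = 0.429
  J1: p/w = 6/3 = 2.000
  J2: p/w = 7/3 = 2.333
Order: J3 → J1 → J2


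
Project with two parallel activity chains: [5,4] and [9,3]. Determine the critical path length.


Path A: 5 + 4 = 9
Path B: 9 + 3 = 12
Critical path = longest = max(9, 12)
= 12 (Path B)


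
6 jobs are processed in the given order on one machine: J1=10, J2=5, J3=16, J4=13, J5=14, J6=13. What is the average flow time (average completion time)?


Completion times:
  J1: completes at 10
  J2: completes at 15
  J3: completes at 31
  J4: completes at 44
  J5: completes at 58
  J6: completes at 71
Sum = 229
Average = 229/6
= 38.17


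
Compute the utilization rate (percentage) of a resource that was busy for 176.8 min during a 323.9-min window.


Utilization = busy / total × 100
= 176.8 / 323.9 × 100
= 54.6%


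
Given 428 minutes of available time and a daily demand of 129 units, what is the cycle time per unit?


Cycle time = available time / demand
= 428 / 129
= 3.32 min/unit


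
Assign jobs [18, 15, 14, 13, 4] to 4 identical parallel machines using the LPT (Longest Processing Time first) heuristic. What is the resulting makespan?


Jobs (LPT sorted): [18, 15, 14, 13, 4]
Machines: 4
  J=18 → Machine 1 (load: 0+18=18)
  J=15 → Machine 2 (load: 0+15=15)
  J=14 → Machine 3 (load: 0+14=14)
  J=13 → Machine 4 (load: 0+13=13)
  J=4 → Machine 4 (load: 13+4=17)
Machine loads: [18, 15, 14, 17]
Makespan = max = 18 time units


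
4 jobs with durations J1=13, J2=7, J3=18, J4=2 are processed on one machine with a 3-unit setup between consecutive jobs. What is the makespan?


Makespan = Σ processing + (n-1) × setup
= (13 + 7 + 18 + 2) + (4-1)×3
= 40 + 9
= 49 time units


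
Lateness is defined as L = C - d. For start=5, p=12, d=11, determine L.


Completion = 5 + 12 = 17
Lateness = C - d = 17 - 11
= 6


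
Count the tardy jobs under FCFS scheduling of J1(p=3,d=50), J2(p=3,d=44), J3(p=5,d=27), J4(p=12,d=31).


Completion vs due date:
  J1: C=3, d=50 → on time
  J2: C=6, d=44 → on time
  J3: C=11, d=27 → on time
  J4: C=23, d=31 → on time
Tardy jobs: none
Count = 0


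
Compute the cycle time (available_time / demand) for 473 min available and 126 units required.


Cycle time = available time / demand
= 473 / 126
= 3.75 min/unit


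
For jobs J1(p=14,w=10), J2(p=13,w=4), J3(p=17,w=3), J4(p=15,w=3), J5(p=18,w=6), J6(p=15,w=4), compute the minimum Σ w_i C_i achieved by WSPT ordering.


WSPT order (by p/w): J1 → J5 → J2 → J6 → J4 → J3
  J1: C=14, w·C=10×14=140
  J5: C=32, w·C=6×32=192
  J2: C=45, w·C=4×45=180
  J6: C=60, w·C=4×60=240
  J4: C=75, w·C=3×75=225
  J3: C=92, w·C=3×92=276
Σ w·C = 1253
= 1253


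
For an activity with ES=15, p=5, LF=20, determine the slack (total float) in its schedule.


EF = ES + duration = 15 + 5 = 20
LS = LF - duration = 20 - 5 = 15
Total Float = LF - EF = 20 - 20
(or LS - ES = 15 - 15)
= 0


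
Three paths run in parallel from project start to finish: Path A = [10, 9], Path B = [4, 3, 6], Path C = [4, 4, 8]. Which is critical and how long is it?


Path A: 10 + 9 = 19
Path B: 4 + 3 + 6 = 13
Path C: 4 + 4 + 8 = 16
Critical path = longest = max(19, 13, 16)
= 19 (Path A)


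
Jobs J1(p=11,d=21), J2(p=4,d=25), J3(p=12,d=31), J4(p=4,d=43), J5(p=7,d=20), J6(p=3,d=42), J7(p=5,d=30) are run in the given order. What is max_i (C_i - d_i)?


Lateness per job (L = C - d):
  J1: C=11, d=21, L=-10
  J2: C=15, d=25, L=-10
  J3: C=27, d=31, L=-4
  J4: C=31, d=43, L=-12
  J5: C=38, d=20, L=18
  J6: C=41, d=42, L=-1
  J7: C=46, d=30, L=16
Lmax = max(-10, -10, -4, -12, 18, -1, 16)
= 18


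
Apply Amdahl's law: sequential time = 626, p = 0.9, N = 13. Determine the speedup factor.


Amdahl's law: T_p = T × ((1-p) + p/N)
= 626 × ((1-0.9) + 0.9/13)
= 626 × (0.10 + 0.0692)
= 626 × 0.1692
= 105.94
Speedup = 626/105.94
= 5.91×


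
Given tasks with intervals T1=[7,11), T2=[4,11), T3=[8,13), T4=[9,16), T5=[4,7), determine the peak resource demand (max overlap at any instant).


Check each time point for overlaps:
  t=9: 4 tasks active (T1, T2, T3, T4)
Max concurrent = 4


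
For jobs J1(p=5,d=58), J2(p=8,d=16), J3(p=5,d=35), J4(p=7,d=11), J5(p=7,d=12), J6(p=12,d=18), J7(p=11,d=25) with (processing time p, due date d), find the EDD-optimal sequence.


EDD: sort by earliest due date
  J4: d=11, p=7
  J5: d=12, p=7
  J2: d=16, p=8
  J6: d=18, p=12
  J7: d=25, p=11
  J3: d=35, p=5
  J1: d=58, p=5
Order: J4 → J5 → J2 → J6 → J7 → J3 → J1


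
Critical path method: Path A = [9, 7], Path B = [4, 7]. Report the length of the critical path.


Path A: 9 + 7 = 16
Path B: 4 + 7 = 11
Critical path = longest = max(16, 11)
= 16 (Path A)


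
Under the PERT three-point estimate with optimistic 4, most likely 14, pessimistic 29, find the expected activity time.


te = (o + 4m + p) / 6
= (4 + 4×14 + 29) / 6
= (4 + 56 + 29) / 6
= 89 / 6
= 14.83


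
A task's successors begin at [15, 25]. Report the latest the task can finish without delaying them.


LF = min of all successor start times
Successors start at: [15, 25]
LF = min(15, 25)
= 15


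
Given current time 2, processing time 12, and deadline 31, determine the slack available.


Slack = due - current_time - processing
= 31 - 2 - 12
= 17


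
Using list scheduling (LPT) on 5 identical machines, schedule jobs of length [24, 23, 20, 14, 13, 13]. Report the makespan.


Jobs (LPT sorted): [24, 23, 20, 14, 13, 13]
Machines: 5
  J=24 → Machine 1 (load: 0+24=24)
  J=23 → Machine 2 (load: 0+23=23)
  J=20 → Machine 3 (load: 0+20=20)
  J=14 → Machine 4 (load: 0+14=14)
  J=13 → Machine 5 (load: 0+13=13)
  J=13 → Machine 5 (load: 13+13=26)
Machine loads: [24, 23, 20, 14, 26]
Makespan = max = 26 time units


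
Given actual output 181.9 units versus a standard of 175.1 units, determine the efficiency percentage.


Efficiency = (actual / standard) × 100
= (181.9 / 175.1) × 100
= 103.9%


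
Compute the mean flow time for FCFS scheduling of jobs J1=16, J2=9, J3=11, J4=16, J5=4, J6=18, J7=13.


Completion times:
  J1: completes at 16
  J2: completes at 25
  J3: completes at 36
  J4: completes at 52
  J5: completes at 56
  J6: completes at 74
  J7: completes at 87
Sum = 346
Average = 346/7
= 49.43


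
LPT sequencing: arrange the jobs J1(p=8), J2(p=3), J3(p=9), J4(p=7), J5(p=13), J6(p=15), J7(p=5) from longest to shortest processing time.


LPT: sort by longest processing time first
  J6: p=15
  J5: p=13
  J3: p=9
  J1: p=8
  J4: p=7
  J7: p=5
  J2: p=3
Order: J6 → J5 → J3 → J1 → J4 → J7 → J2


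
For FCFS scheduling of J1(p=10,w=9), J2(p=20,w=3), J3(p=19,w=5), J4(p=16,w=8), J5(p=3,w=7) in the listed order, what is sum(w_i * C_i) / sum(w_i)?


Completion times:
  J1: C=10, w×C=9×10=90
  J2: C=30, w×C=3×30=90
  J3: C=49, w×C=5×49=245
  J4: C=65, w×C=8×65=520
  J5: C=68, w×C=7×68=476
Sum w×C = 1421
Sum w = 32
Weighted avg = 1421/32
= 44.41


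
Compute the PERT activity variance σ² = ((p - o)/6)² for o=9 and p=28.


σ² = ((p - o) / 6)² = (p - o)² / 36
= (28 - 9)² / 36
= 19² / 36
= 361 / 36
= 10.0278


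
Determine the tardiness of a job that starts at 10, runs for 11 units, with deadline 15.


Completion = start + processing = 10 + 11 = 21
Tardiness = max(0, C - d) = max(0, 21 - 15)
= max(0, 6)
= 6


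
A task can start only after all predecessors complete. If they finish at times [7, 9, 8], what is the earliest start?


ES = max of all predecessor completion times
Predecessors: [7, 9, 8]
ES = max(7, 9, 8)
= 9


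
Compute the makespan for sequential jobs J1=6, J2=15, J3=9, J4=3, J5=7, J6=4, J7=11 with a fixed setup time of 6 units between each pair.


Makespan = Σ processing + (n-1) × setup
= (6 + 15 + 9 + 3 + 7 + 4 + 11) + (7-1)×6
= 55 + 36
= 91 time units


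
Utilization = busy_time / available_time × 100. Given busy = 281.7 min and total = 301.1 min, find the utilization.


Utilization = busy / total × 100
= 281.7 / 301.1 × 100
= 93.6%


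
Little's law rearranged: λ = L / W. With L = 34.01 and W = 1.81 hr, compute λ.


Little's law: L = λW → λ = L / W
= 34.01 / 1.81
= 18.79 per hour


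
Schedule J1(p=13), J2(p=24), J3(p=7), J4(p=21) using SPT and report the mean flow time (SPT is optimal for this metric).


SPT order: J3 → J1 → J4 → J2
Completion times:
  J3: C=7
  J1: C=20
  J4: C=41
  J2: C=65
Sum = 133, n = 4
Mean flow = 133/4
= 33.25


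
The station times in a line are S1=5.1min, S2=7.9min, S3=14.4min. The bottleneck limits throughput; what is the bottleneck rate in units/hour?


Bottleneck = longest station time
Station times: [5.1, 7.9, 14.4]
Max = 14.4 min
Rate = 60 / 14.4
= 4.17 units/hour (bottleneck: 14.4min)


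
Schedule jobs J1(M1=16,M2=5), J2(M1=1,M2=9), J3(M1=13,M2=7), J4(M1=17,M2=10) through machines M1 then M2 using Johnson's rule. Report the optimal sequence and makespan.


Johnson's rule:
Group 1 (M1≤M2, sort by M1): ['J2']
Group 2 (M1>M2, sort desc M2): ['J4', 'J3', 'J1']
Sequence: J2 → J4 → J3 → J1
Makespan calculation:
  J2: M1 done=1, M2 done=10
  J4: M1 done=18, M2 done=28
  J3: M1 done=31, M2 done=38
  J1: M1 done=47, M2 done=52
= Sequence: J2 → J4 → J3 → J1, Makespan: 52


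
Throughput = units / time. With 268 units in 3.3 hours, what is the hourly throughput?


Throughput = units / time
= 268 / 3.3
= 81.2 units/hour


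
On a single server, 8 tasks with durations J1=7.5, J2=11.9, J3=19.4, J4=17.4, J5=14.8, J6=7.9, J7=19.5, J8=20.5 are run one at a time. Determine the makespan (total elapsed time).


Sequential makespan: sum all processing times
= 7.5 + 11.9 + 19.4 + 17.4 + 14.8 + 7.9 + 19.5 + 20.5
= 118.9 time units


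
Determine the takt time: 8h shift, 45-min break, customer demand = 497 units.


Available = 8×60 - 45 = 435 min
Takt time = 435 / 497
= 0.88 min/unit


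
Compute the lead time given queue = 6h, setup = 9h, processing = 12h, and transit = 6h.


Lead time = queue + setup + processing + transit
= 6 + 9 + 12 + 6
= 33 hours


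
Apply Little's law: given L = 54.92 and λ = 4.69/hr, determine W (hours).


Little's law: L = λW → W = L / λ
= 54.92 / 4.69
= 11.71 hours


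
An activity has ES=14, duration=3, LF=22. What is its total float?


EF = ES + duration = 14 + 3 = 17
LS = LF - duration = 22 - 3 = 19
Total Float = LF - EF = 22 - 17
(or LS - ES = 19 - 14)
= 5


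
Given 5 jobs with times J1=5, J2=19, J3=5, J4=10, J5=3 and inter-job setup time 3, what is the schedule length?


Makespan = Σ processing + (n-1) × setup
= (5 + 19 + 5 + 10 + 3) + (5-1)×3
= 42 + 12
= 54 time units


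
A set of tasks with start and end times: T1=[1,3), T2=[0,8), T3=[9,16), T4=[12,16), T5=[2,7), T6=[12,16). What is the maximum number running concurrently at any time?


Check each time point for overlaps:
  t=2: 3 tasks active (T1, T2, T5)
Max concurrent = 3


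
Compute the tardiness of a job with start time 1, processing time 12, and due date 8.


Completion = start + processing = 1 + 12 = 13
Tardiness = max(0, C - d) = max(0, 13 - 8)
= max(0, 5)
= 5


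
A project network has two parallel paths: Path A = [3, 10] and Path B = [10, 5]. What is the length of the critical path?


Path A: 3 + 10 = 13
Path B: 10 + 5 = 15
Critical path = longest = max(13, 15)
= 15 (Path B)


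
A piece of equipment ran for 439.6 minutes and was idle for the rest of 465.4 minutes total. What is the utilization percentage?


Utilization = busy / total × 100
= 439.6 / 465.4 × 100
= 94.5%


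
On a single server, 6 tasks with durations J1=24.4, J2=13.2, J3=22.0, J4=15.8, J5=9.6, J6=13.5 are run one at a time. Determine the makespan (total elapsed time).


Sequential makespan: sum all processing times
= 24.4 + 13.2 + 22.0 + 15.8 + 9.6 + 13.5
= 98.5 time units


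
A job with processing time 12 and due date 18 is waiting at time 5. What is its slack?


Slack = due - current_time - processing
= 18 - 5 - 12
= 1


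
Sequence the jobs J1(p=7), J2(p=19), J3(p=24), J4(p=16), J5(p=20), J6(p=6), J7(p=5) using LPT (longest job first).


LPT: sort by longest processing time first
  J3: p=24
  J5: p=20
  J2: p=19
  J4: p=16
  J1: p=7
  J6: p=6
  J7: p=5
Order: J3 → J5 → J2 → J4 → J1 → J6 → J7


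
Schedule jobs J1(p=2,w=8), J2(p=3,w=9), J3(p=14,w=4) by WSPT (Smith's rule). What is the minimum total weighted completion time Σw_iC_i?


WSPT order (by p/w): J1 → J2 → J3
  J1: C=2, w·C=8×2=16
  J2: C=5, w·C=9×5=45
  J3: C=19, w·C=4×19=76
Σ w·C = 137
= 137


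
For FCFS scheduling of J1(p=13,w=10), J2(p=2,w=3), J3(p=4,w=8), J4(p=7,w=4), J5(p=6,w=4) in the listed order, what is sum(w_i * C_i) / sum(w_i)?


Completion times:
  J1: C=13, w×C=10×13=130
  J2: C=15, w×C=3×15=45
  J3: C=19, w×C=8×19=152
  J4: C=26, w×C=4×26=104
  J5: C=32, w×C=4×32=128
Sum w×C = 559
Sum w = 29
Weighted avg = 559/29
= 19.28


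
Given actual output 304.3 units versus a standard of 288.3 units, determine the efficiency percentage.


Efficiency = (actual / standard) × 100
= (304.3 / 288.3) × 100
= 105.5%


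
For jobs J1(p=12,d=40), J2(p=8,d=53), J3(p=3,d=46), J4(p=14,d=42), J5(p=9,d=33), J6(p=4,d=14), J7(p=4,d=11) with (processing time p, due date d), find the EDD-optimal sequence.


EDD: sort by earliest due date
  J7: d=11, p=4
  J6: d=14, p=4
  J5: d=33, p=9
  J1: d=40, p=12
  J4: d=42, p=14
  J3: d=46, p=3
  J2: d=53, p=8
Order: J7 → J6 → J5 → J1 → J4 → J3 → J2


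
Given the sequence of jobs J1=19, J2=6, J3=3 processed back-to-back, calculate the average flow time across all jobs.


Completion times:
  J1: completes at 19
  J2: completes at 25
  J3: completes at 28
Sum = 72
Average = 72/3
= 24.00


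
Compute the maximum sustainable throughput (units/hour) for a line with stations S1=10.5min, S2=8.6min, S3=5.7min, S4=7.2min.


Bottleneck = longest station time
Station times: [10.5, 8.6, 5.7, 7.2]
Max = 10.5 min
Rate = 60 / 10.5
= 5.71 units/hour (bottleneck: 10.5min)


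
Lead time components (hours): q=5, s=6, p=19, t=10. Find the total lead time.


Lead time = queue + setup + processing + transit
= 5 + 6 + 19 + 10
= 40 hours


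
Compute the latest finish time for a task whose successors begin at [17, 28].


LF = min of all successor start times
Successors start at: [17, 28]
LF = min(17, 28)
= 17


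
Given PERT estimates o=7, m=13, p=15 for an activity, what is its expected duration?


te = (o + 4m + p) / 6
= (7 + 4×13 + 15) / 6
= (7 + 52 + 15) / 6
= 74 / 6
= 12.33


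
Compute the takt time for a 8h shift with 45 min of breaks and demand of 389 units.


Available = 8×60 - 45 = 435 min
Takt time = 435 / 389
= 1.12 min/unit


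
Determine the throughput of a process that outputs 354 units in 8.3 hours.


Throughput = units / time
= 354 / 8.3
= 42.7 units/hour


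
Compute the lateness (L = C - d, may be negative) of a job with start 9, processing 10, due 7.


Completion = 9 + 10 = 19
Lateness = C - d = 19 - 7
= 12


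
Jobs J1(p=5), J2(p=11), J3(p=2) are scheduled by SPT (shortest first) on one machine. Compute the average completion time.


SPT order: J3 → J1 → J2
Completion times:
  J3: C=2
  J1: C=7
  J2: C=18
Sum = 27, n = 3
Mean flow = 27/3
= 9.00


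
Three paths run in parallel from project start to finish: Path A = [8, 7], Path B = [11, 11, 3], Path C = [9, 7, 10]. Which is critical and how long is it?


Path A: 8 + 7 = 15
Path B: 11 + 11 + 3 = 25
Path C: 9 + 7 + 10 = 26
Critical path = longest = max(15, 25, 26)
= 26 (Path C)


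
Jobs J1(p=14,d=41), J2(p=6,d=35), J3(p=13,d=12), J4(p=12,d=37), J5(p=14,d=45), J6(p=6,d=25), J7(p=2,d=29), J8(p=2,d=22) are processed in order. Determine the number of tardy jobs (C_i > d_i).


Completion vs due date:
  J1: C=14, d=41 → on time
  J2: C=20, d=35 → on time
  J3: C=33, d=12 → TARDY
  J4: C=45, d=37 → TARDY
  J5: C=59, d=45 → TARDY
  J6: C=65, d=25 → TARDY
  J7: C=67, d=29 → TARDY
  J8: C=69, d=22 → TARDY
Tardy jobs: J3, J4, J5, J6, J7, J8
Count = 6


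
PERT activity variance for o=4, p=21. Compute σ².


σ² = ((p - o) / 6)² = (p - o)² / 36
= (21 - 4)² / 36
= 17² / 36
= 289 / 36
= 8.0278


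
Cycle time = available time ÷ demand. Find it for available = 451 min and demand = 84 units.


Cycle time = available time / demand
= 451 / 84
= 5.37 min/unit


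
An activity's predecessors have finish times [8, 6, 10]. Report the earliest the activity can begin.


ES = max of all predecessor completion times
Predecessors: [8, 6, 10]
ES = max(8, 6, 10)
= 10


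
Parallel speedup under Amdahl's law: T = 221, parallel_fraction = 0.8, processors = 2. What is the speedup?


Amdahl's law: T_p = T × ((1-p) + p/N)
= 221 × ((1-0.8) + 0.8/2)
= 221 × (0.20 + 0.4000)
= 221 × 0.6000
= 132.60
Speedup = 221/132.60
= 1.67×


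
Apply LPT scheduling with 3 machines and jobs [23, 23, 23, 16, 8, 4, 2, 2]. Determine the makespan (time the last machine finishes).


Jobs (LPT sorted): [23, 23, 23, 16, 8, 4, 2, 2]
Machines: 3
  J=23 → Machine 1 (load: 0+23=23)
  J=23 → Machine 2 (load: 0+23=23)
  J=23 → Machine 3 (load: 0+23=23)
  J=16 → Machine 1 (load: 23+16=39)
  J=8 → Machine 2 (load: 23+8=31)
  J=4 → Machine 3 (load: 23+4=27)
  J=2 → Machine 3 (load: 27+2=29)
  J=2 → Machine 3 (load: 29+2=31)
Machine loads: [39, 31, 31]
Makespan = max = 39 time units


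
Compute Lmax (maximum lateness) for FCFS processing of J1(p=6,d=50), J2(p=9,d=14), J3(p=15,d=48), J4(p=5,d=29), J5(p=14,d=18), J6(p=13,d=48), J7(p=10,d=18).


Lateness per job (L = C - d):
  J1: C=6, d=50, L=-44
  J2: C=15, d=14, L=1
  J3: C=30, d=48, L=-18
  J4: C=35, d=29, L=6
  J5: C=49, d=18, L=31
  J6: C=62, d=48, L=14
  J7: C=72, d=18, L=54
Lmax = max(-44, 1, -18, 6, 31, 14, 54)
= 54


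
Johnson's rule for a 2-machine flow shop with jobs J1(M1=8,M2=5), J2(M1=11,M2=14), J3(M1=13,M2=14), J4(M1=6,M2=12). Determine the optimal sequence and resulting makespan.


Johnson's rule:
Group 1 (M1≤M2, sort by M1): ['J4', 'J2', 'J3']
Group 2 (M1>M2, sort desc M2): ['J1']
Sequence: J4 → J2 → J3 → J1
Makespan calculation:
  J4: M1 done=6, M2 done=18
  J2: M1 done=17, M2 done=32
  J3: M1 done=30, M2 done=46
  J1: M1 done=38, M2 done=51
= Sequence: J4 → J2 → J3 → J1, Makespan: 51


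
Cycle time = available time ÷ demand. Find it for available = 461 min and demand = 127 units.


Cycle time = available time / demand
= 461 / 127
= 3.63 min/unit


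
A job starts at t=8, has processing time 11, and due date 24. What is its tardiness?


Completion = start + processing = 8 + 11 = 19
Tardiness = max(0, C - d) = max(0, 19 - 24)
= max(0, -5)
= 0


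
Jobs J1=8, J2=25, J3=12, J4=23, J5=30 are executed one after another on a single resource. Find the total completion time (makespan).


Sequential makespan: sum all processing times
= 8 + 25 + 12 + 23 + 30
= 98 time units


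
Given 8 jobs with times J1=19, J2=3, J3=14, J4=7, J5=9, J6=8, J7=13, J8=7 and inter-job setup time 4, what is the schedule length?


Makespan = Σ processing + (n-1) × setup
= (19 + 3 + 14 + 7 + 9 + 8 + 13 + 7) + (8-1)×4
= 80 + 28
= 108 time units


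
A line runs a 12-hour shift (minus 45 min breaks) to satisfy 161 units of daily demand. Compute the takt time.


Available = 12×60 - 45 = 675 min
Takt time = 675 / 161
= 4.19 min/unit


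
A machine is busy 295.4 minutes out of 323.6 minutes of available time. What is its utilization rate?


Utilization = busy / total × 100
= 295.4 / 323.6 × 100
= 91.3%


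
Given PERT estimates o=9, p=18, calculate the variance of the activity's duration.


σ² = ((p - o) / 6)² = (p - o)² / 36
= (18 - 9)² / 36
= 9² / 36
= 81 / 36
= 2.2500


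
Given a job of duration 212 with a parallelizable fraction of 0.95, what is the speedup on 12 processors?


Amdahl's law: T_p = T × ((1-p) + p/N)
= 212 × ((1-0.95) + 0.95/12)
= 212 × (0.05 + 0.0792)
= 212 × 0.1292
= 27.38
Speedup = 212/27.38
= 7.74×


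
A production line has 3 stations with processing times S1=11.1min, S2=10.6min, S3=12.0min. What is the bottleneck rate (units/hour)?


Bottleneck = longest station time
Station times: [11.1, 10.6, 12.0]
Max = 12.0 min
Rate = 60 / 12.0
= 5.00 units/hour (bottleneck: 12.0min)


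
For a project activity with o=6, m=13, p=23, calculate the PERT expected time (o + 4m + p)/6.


te = (o + 4m + p) / 6
= (6 + 4×13 + 23) / 6
= (6 + 52 + 23) / 6
= 81 / 6
= 13.50


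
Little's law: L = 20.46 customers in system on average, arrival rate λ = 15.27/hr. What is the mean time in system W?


Little's law: L = λW → W = L / λ
= 20.46 / 15.27
= 1.34 hours


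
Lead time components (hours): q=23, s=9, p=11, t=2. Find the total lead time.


Lead time = queue + setup + processing + transit
= 23 + 9 + 11 + 2
= 45 hours


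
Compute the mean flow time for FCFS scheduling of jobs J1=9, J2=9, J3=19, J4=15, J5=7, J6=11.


Completion times:
  J1: completes at 9
  J2: completes at 18
  J3: completes at 37
  J4: completes at 52
  J5: completes at 59
  J6: completes at 70
Sum = 245
Average = 245/6
= 40.83


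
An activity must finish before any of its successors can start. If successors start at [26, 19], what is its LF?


LF = min of all successor start times
Successors start at: [26, 19]
LF = min(26, 19)
= 19


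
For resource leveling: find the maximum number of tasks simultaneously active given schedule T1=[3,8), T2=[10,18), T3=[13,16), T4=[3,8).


Check each time point for overlaps:
  t=3: 2 tasks active (T1, T4)
Max concurrent = 2


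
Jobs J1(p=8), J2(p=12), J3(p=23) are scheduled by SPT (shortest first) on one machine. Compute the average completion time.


SPT order: J1 → J2 → J3
Completion times:
  J1: C=8
  J2: C=20
  J3: C=43
Sum = 71, n = 3
Mean flow = 71/3
= 23.67


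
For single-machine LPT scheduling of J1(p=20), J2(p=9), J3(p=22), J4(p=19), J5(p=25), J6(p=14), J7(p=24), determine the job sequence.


LPT: sort by longest processing time first
  J5: p=25
  J7: p=24
  J3: p=22
  J1: p=20
  J4: p=19
  J6: p=14
  J2: p=9
Order: J5 → J7 → J3 → J1 → J4 → J6 → J2


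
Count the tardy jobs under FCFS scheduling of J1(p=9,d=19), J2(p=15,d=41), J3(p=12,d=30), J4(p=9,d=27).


Completion vs due date:
  J1: C=9, d=19 → on time
  J2: C=24, d=41 → on time
  J3: C=36, d=30 → TARDY
  J4: C=45, d=27 → TARDY
Tardy jobs: J3, J4
Count = 2


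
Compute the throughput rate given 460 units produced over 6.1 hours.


Throughput = units / time
= 460 / 6.1
= 75.4 units/hour


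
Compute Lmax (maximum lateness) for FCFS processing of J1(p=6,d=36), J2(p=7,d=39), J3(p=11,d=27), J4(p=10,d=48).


Lateness per job (L = C - d):
  J1: C=6, d=36, L=-30
  J2: C=13, d=39, L=-26
  J3: C=24, d=27, L=-3
  J4: C=34, d=48, L=-14
Lmax = max(-30, -26, -3, -14)
= -3


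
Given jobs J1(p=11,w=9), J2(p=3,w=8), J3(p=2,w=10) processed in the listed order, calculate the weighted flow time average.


Completion times:
  J1: C=11, w×C=9×11=99
  J2: C=14, w×C=8×14=112
  J3: C=16, w×C=10×16=160
Sum w×C = 371
Sum w = 27
Weighted avg = 371/27
= 13.74


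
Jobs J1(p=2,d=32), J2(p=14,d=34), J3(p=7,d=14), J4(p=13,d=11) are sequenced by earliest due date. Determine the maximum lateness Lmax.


EDD order: J4 → J3 → J1 → J2
Completion and lateness:
  J4: C=13, d=11, L=13-11=2
  J3: C=20, d=14, L=20-14=6
  J1: C=22, d=32, L=22-32=-10
  J2: C=36, d=34, L=36-34=2
Lmax = max(2, 6, -10, 2)
= 6


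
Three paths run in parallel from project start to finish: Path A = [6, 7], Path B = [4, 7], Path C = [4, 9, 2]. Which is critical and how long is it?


Path A: 6 + 7 = 13
Path B: 4 + 7 = 11
Path C: 4 + 9 + 2 = 15
Critical path = longest = max(13, 11, 15)
= 15 (Path C)


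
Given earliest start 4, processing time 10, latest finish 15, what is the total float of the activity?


EF = ES + duration = 4 + 10 = 14
LS = LF - duration = 15 - 10 = 5
Total Float = LF - EF = 15 - 14
(or LS - ES = 5 - 4)
= 1


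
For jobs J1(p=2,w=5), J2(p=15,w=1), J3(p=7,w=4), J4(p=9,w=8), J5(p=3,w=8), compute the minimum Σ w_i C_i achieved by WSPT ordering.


WSPT order (by p/w): J5 → J1 → J4 → J3 → J2
  J5: C=3, w·C=8×3=24
  J1: C=5, w·C=5×5=25
  J4: C=14, w·C=8×14=112
  J3: C=21, w·C=4×21=84
  J2: C=36, w·C=1×36=36
Σ w·C = 281
= 281


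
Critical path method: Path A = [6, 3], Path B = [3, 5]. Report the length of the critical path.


Path A: 6 + 3 = 9
Path B: 3 + 5 = 8
Critical path = longest = max(9, 8)
= 9 (Path A)


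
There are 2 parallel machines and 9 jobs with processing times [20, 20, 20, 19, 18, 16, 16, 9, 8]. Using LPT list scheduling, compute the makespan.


Jobs (LPT sorted): [20, 20, 20, 19, 18, 16, 16, 9, 8]
Machines: 2
  J=20 → Machine 1 (load: 0+20=20)
  J=20 → Machine 2 (load: 0+20=20)
  J=20 → Machine 1 (load: 20+20=40)
  J=19 → Machine 2 (load: 20+19=39)
  J=18 → Machine 2 (load: 39+18=57)
  J=16 → Machine 1 (load: 40+16=56)
  J=16 → Machine 1 (load: 56+16=72)
  J=9 → Machine 2 (load: 57+9=66)
  J=8 → Machine 2 (load: 66+8=74)
Machine loads: [72, 74]
Makespan = max = 74 time units


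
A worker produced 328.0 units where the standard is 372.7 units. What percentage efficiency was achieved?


Efficiency = (actual / standard) × 100
= (328.0 / 372.7) × 100
= 88.0%


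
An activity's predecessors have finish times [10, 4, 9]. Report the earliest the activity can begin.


ES = max of all predecessor completion times
Predecessors: [10, 4, 9]
ES = max(10, 4, 9)
= 10


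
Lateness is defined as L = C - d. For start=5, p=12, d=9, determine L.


Completion = 5 + 12 = 17
Lateness = C - d = 17 - 9
= 8


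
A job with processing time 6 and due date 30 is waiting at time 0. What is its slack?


Slack = due - current_time - processing
= 30 - 0 - 6
= 24


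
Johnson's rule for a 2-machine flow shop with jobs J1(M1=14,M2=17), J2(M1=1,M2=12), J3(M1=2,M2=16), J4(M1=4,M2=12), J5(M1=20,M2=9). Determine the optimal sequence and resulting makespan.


Johnson's rule:
Group 1 (M1≤M2, sort by M1): ['J2', 'J3', 'J4', 'J1']
Group 2 (M1>M2, sort desc M2): ['J5']
Sequence: J2 → J3 → J4 → J1 → J5
Makespan calculation:
  J2: M1 done=1, M2 done=13
  J3: M1 done=3, M2 done=29
  J4: M1 done=7, M2 done=41
  J1: M1 done=21, M2 done=58
  J5: M1 done=41, M2 done=67
= Sequence: J2 → J3 → J4 → J1 → J5, Makespan: 67


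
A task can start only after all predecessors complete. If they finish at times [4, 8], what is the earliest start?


ES = max of all predecessor completion times
Predecessors: [4, 8]
ES = max(4, 8)
= 8


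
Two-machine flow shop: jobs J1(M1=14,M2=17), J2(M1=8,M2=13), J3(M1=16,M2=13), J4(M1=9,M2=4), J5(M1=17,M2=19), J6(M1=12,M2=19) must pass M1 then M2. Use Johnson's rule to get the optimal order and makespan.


Johnson's rule:
Group 1 (M1≤M2, sort by M1): ['J2', 'J6', 'J1', 'J5']
Group 2 (M1>M2, sort desc M2): ['J3', 'J4']
Sequence: J2 → J6 → J1 → J5 → J3 → J4
Makespan calculation:
  J2: M1 done=8, M2 done=21
  J6: M1 done=20, M2 done=40
  J1: M1 done=34, M2 done=57
  J5: M1 done=51, M2 done=76
  J3: M1 done=67, M2 done=89
  J4: M1 done=76, M2 done=93
= Sequence: J2 → J6 → J1 → J5 → J3 → J4, Makespan: 93
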